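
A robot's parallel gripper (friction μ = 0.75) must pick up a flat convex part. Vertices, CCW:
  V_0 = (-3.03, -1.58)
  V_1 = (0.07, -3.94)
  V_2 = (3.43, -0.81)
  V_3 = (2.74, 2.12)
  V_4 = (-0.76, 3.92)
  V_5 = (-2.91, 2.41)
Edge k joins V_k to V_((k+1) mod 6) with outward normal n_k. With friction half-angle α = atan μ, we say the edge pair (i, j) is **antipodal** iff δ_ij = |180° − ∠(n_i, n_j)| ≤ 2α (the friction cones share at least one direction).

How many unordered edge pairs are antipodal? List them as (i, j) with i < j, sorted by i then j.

α = atan 0.75 = 36.87°;  2α = 73.74°
n_0 = (-0.6057, -0.7957)
n_1 = (+0.6816, -0.7317)
n_2 = (+0.9734, +0.2292)
n_3 = (+0.4573, +0.8893)
n_4 = (-0.5747, +0.8183)
n_5 = (-0.9995, +0.0301)
  (0,1): δ = 99.75°  ·
  (0,2): δ = 39.47°  ✓
  (0,3): δ = 10.07°  ✓
  (0,4): δ = 72.36°  ✓
  (0,5): δ = 125.56°  ·
  (1,2): δ = 119.72°  ·
  (1,3): δ = 70.19°  ✓
  (1,4): δ = 7.89°  ✓
  (1,5): δ = 45.31°  ✓
  (2,3): δ = 130.47°  ·
  (2,4): δ = 68.17°  ✓
  (2,5): δ = 14.97°  ✓
  (3,4): δ = 117.70°  ·
  (3,5): δ = 64.51°  ✓
  (4,5): δ = 126.80°  ·
antipodal pairs: 9

count = 9; pairs: (0,2), (0,3), (0,4), (1,3), (1,4), (1,5), (2,4), (2,5), (3,5)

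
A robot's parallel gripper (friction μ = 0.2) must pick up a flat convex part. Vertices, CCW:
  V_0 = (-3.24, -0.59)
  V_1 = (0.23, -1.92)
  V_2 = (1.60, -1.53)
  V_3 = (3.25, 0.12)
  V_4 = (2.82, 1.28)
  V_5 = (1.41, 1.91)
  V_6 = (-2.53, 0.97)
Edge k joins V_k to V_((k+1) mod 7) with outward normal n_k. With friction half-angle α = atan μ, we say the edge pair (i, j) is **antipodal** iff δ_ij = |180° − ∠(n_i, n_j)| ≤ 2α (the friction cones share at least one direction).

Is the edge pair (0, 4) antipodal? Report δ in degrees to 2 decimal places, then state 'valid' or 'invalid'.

α = atan 0.2 = 11.31°;  2α = 22.62°
edge 0: e_0 = (+3.47, -1.33);  n_0 = (-0.3579, -0.9338)
edge 4: e_4 = (-1.41, +0.63);  n_4 = (+0.4079, +0.9130)
∠(n_0, n_4) = 176.90°
δ = |180° − 176.90°| = 3.10°
3.10° ≤ 2α = 22.62°  →  valid

δ = 3.10°, valid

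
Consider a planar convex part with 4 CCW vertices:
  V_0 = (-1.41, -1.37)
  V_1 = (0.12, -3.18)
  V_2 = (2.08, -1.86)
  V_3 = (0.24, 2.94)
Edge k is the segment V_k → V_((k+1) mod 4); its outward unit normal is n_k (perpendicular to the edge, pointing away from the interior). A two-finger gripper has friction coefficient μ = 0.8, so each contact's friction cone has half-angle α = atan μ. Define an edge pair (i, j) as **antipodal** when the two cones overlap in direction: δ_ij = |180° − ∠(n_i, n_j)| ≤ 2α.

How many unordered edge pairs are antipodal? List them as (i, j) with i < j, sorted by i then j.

count = 3; pairs: (0,2), (1,3), (2,3)

α = atan 0.8 = 38.66°;  2α = 77.32°
n_0 = (-0.7637, -0.6456)
n_1 = (+0.5586, -0.8294)
n_2 = (+0.9337, +0.3579)
n_3 = (-0.9339, +0.3575)
  (0,1): δ = 96.25°  ·
  (0,2): δ = 19.23°  ✓
  (0,3): δ = 118.84°  ·
  (1,2): δ = 102.99°  ·
  (1,3): δ = 35.09°  ✓
  (2,3): δ = 41.92°  ✓
antipodal pairs: 3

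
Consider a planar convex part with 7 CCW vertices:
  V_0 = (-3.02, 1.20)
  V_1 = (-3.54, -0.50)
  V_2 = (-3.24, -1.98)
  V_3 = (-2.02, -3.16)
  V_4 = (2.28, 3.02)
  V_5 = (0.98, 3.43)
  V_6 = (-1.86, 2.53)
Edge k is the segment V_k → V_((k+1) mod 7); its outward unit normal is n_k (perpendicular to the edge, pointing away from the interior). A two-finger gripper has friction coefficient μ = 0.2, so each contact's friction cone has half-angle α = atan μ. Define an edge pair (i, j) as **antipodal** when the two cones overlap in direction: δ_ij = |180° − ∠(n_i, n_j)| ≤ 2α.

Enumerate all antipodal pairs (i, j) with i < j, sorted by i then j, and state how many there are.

α = atan 0.2 = 11.31°;  2α = 22.62°
n_0 = (-0.9563, +0.2925)
n_1 = (-0.9801, -0.1987)
n_2 = (-0.6952, -0.7188)
n_3 = (+0.8209, -0.5711)
n_4 = (+0.3008, +0.9537)
n_5 = (-0.3021, +0.9533)
n_6 = (-0.7536, +0.6573)
  (0,1): δ = 151.53°  ·
  (0,2): δ = 117.04°  ·
  (0,3): δ = 17.82°  ✓
  (0,4): δ = 89.50°  ·
  (0,5): δ = 124.59°  ·
  (0,6): δ = 155.91°  ·
  (1,2): δ = 145.50°  ·
  (1,3): δ = 46.29°  ·
  (1,4): δ = 61.04°  ·
  (1,5): δ = 96.12°  ·
  (1,6): δ = 127.45°  ·
  (2,3): δ = 80.78°  ·
  (2,4): δ = 26.54°  ·
  (2,5): δ = 61.63°  ·
  (2,6): δ = 92.95°  ·
  (3,4): δ = 72.67°  ·
  (3,5): δ = 37.59°  ·
  (3,6): δ = 6.26°  ✓
  (4,5): δ = 144.91°  ·
  (4,6): δ = 113.59°  ·
  (5,6): δ = 148.68°  ·
antipodal pairs: 2

count = 2; pairs: (0,3), (3,6)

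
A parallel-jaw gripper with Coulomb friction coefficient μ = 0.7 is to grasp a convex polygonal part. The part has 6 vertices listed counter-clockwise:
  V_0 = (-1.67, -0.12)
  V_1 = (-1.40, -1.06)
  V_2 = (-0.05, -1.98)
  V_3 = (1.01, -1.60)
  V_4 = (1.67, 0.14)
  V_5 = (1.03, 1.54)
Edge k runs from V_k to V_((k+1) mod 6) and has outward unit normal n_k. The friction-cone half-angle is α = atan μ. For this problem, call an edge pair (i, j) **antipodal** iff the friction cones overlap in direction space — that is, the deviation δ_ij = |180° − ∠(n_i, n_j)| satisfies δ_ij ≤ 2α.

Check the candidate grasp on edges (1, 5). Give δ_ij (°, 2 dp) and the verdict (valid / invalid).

α = atan 0.7 = 34.99°;  2α = 69.98°
edge 1: e_1 = (+1.35, -0.92);  n_1 = (-0.5631, -0.8264)
edge 5: e_5 = (-2.70, -1.66);  n_5 = (-0.5237, +0.8519)
∠(n_1, n_5) = 114.14°
δ = |180° − 114.14°| = 65.86°
65.86° ≤ 2α = 69.98°  →  valid

δ = 65.86°, valid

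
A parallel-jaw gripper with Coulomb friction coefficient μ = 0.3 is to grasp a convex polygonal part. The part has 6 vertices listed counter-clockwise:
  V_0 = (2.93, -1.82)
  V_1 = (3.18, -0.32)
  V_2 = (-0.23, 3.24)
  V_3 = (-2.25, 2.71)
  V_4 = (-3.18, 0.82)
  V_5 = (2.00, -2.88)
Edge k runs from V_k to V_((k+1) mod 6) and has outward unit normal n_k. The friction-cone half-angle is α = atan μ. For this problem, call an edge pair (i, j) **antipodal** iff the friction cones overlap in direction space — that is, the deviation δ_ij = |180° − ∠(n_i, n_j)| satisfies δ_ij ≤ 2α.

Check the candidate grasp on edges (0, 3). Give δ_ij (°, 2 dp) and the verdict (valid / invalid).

α = atan 0.3 = 16.70°;  2α = 33.40°
edge 0: e_0 = (+0.25, +1.50);  n_0 = (+0.9864, -0.1644)
edge 3: e_3 = (-0.93, -1.89);  n_3 = (-0.8973, +0.4415)
∠(n_0, n_3) = 163.26°
δ = |180° − 163.26°| = 16.74°
16.74° ≤ 2α = 33.40°  →  valid

δ = 16.74°, valid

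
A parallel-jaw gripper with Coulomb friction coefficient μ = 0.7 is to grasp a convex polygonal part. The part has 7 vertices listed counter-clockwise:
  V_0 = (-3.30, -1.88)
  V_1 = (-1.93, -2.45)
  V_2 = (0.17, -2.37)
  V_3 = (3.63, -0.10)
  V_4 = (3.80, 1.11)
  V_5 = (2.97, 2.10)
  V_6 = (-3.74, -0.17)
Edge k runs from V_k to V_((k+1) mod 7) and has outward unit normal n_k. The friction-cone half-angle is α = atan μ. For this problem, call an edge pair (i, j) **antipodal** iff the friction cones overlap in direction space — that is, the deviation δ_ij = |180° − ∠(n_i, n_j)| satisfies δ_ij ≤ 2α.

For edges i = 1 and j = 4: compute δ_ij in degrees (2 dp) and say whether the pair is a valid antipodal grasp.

α = atan 0.7 = 34.99°;  2α = 69.98°
edge 1: e_1 = (+2.10, +0.08);  n_1 = (+0.0381, -0.9993)
edge 4: e_4 = (-0.83, +0.99);  n_4 = (+0.7663, +0.6425)
∠(n_1, n_4) = 127.79°
δ = |180° − 127.79°| = 52.21°
52.21° ≤ 2α = 69.98°  →  valid

δ = 52.21°, valid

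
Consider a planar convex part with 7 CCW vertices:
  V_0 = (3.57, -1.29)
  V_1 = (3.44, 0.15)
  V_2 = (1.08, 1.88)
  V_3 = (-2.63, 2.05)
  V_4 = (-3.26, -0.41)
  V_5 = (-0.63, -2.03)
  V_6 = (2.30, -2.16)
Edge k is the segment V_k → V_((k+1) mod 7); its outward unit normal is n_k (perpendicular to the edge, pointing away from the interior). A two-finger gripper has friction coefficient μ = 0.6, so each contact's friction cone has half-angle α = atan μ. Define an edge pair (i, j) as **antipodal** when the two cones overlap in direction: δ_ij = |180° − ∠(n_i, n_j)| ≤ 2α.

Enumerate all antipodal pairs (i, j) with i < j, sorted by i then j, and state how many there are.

count = 8; pairs: (0,3), (0,4), (1,4), (1,5), (2,4), (2,5), (2,6), (3,6)

α = atan 0.6 = 30.96°;  2α = 61.93°
n_0 = (+0.9959, +0.0899)
n_1 = (+0.5912, +0.8065)
n_2 = (+0.0458, +0.9990)
n_3 = (-0.9687, +0.2481)
n_4 = (-0.5245, -0.8514)
n_5 = (-0.0443, -0.9990)
n_6 = (+0.5651, -0.8250)
  (0,1): δ = 131.40°  ·
  (0,2): δ = 97.78°  ·
  (0,3): δ = 19.52°  ✓
  (0,4): δ = 53.21°  ✓
  (0,5): δ = 82.30°  ·
  (0,6): δ = 119.25°  ·
  (1,2): δ = 146.38°  ·
  (1,3): δ = 68.12°  ·
  (1,4): δ = 4.61°  ✓
  (1,5): δ = 33.70°  ✓
  (1,6): δ = 70.66°  ·
  (2,3): δ = 101.74°  ·
  (2,4): δ = 29.01°  ✓
  (2,5): δ = 0.08°  ✓
  (2,6): δ = 37.04°  ✓
  (3,4): δ = 107.27°  ·
  (3,5): δ = 78.18°  ·
  (3,6): δ = 41.22°  ✓
  (4,5): δ = 150.91°  ·
  (4,6): δ = 113.96°  ·
  (5,6): δ = 143.05°  ·
antipodal pairs: 8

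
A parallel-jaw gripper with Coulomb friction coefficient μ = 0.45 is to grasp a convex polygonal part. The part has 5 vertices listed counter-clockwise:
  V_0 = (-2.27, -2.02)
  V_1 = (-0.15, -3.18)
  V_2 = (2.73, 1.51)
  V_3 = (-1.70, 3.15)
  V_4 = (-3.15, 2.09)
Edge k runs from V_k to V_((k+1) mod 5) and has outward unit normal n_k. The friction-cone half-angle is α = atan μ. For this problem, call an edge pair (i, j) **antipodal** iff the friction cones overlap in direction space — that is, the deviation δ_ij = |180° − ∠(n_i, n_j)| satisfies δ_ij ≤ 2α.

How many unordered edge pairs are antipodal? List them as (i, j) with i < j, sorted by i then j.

α = atan 0.45 = 24.23°;  2α = 48.46°
n_0 = (-0.4800, -0.8773)
n_1 = (+0.8522, -0.5233)
n_2 = (+0.3472, +0.9378)
n_3 = (-0.5902, +0.8073)
n_4 = (-0.9778, -0.2094)
  (0,1): δ = 92.87°  ·
  (0,2): δ = 8.37°  ✓
  (0,3): δ = 64.85°  ·
  (0,4): δ = 130.77°  ·
  (1,2): δ = 78.76°  ·
  (1,3): δ = 22.28°  ✓
  (1,4): δ = 43.64°  ✓
  (2,3): δ = 123.52°  ·
  (2,4): δ = 57.60°  ·
  (3,4): δ = 114.08°  ·
antipodal pairs: 3

count = 3; pairs: (0,2), (1,3), (1,4)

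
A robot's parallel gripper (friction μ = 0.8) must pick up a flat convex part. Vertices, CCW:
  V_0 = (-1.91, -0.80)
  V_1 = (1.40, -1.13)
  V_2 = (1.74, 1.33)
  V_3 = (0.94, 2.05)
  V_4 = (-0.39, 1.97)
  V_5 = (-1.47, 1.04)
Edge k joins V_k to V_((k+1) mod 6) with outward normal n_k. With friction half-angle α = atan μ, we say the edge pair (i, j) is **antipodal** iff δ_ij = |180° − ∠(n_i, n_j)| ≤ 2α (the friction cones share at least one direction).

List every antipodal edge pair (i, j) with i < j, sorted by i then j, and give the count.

α = atan 0.8 = 38.66°;  2α = 77.32°
n_0 = (-0.0992, -0.9951)
n_1 = (+0.9906, -0.1369)
n_2 = (+0.6690, +0.7433)
n_3 = (-0.0600, +0.9982)
n_4 = (-0.6525, +0.7578)
n_5 = (-0.9726, +0.2326)
  (0,1): δ = 92.18°  ·
  (0,2): δ = 36.29°  ✓
  (0,3): δ = 9.14°  ✓
  (0,4): δ = 46.43°  ✓
  (0,5): δ = 82.24°  ·
  (1,2): δ = 124.12°  ·
  (1,3): δ = 78.69°  ·
  (1,4): δ = 41.40°  ✓
  (1,5): δ = 5.58°  ✓
  (2,3): δ = 134.57°  ·
  (2,4): δ = 97.28°  ·
  (2,5): δ = 61.46°  ✓
  (3,4): δ = 142.71°  ·
  (3,5): δ = 106.89°  ·
  (4,5): δ = 144.18°  ·
antipodal pairs: 6

count = 6; pairs: (0,2), (0,3), (0,4), (1,4), (1,5), (2,5)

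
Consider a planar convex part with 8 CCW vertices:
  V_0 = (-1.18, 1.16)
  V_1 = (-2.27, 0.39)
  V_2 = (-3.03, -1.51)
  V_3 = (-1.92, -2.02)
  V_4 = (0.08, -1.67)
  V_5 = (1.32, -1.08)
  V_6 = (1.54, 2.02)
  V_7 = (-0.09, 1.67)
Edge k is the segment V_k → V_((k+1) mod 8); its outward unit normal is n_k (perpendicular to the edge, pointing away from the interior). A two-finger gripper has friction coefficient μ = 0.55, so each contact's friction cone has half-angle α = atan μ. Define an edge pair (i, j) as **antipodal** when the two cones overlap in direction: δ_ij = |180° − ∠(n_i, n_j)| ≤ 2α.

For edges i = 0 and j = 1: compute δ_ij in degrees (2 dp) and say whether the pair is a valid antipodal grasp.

α = atan 0.55 = 28.81°;  2α = 57.62°
edge 0: e_0 = (-1.09, -0.77);  n_0 = (-0.5770, +0.8168)
edge 1: e_1 = (-0.76, -1.90);  n_1 = (-0.9285, +0.3714)
∠(n_0, n_1) = 32.96°
δ = |180° − 32.96°| = 147.04°
147.04° > 2α = 57.62°  →  invalid

δ = 147.04°, invalid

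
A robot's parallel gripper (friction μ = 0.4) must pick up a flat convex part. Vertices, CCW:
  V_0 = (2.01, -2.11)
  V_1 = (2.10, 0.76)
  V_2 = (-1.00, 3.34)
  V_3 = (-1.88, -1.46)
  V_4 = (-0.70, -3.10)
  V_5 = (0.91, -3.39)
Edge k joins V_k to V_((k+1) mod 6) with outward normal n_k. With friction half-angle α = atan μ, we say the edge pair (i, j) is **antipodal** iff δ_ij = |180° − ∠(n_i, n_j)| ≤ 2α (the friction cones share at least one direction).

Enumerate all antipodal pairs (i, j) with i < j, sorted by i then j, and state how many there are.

α = atan 0.4 = 21.80°;  2α = 43.60°
n_0 = (+0.9995, -0.0313)
n_1 = (+0.6397, +0.7686)
n_2 = (-0.9836, +0.1803)
n_3 = (-0.8117, -0.5840)
n_4 = (-0.1773, -0.9842)
n_5 = (+0.7584, -0.6518)
  (0,1): δ = 127.97°  ·
  (0,2): δ = 8.59°  ✓
  (0,3): δ = 37.53°  ✓
  (0,4): δ = 81.59°  ·
  (0,5): δ = 141.12°  ·
  (1,2): δ = 60.62°  ·
  (1,3): δ = 14.50°  ✓
  (1,4): δ = 29.56°  ✓
  (1,5): δ = 89.09°  ·
  (2,3): δ = 133.88°  ·
  (2,4): δ = 89.82°  ·
  (2,5): δ = 30.29°  ✓
  (3,4): δ = 135.95°  ·
  (3,5): δ = 76.41°  ·
  (4,5): δ = 120.46°  ·
antipodal pairs: 5

count = 5; pairs: (0,2), (0,3), (1,3), (1,4), (2,5)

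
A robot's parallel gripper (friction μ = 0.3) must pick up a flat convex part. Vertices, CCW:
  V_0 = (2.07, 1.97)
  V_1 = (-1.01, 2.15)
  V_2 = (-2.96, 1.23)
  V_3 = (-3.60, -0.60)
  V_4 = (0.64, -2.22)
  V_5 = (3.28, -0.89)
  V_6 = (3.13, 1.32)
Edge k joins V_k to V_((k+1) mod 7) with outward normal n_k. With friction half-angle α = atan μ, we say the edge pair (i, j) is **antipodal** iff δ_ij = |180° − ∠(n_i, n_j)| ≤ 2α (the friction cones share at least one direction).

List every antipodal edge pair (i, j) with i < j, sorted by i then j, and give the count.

α = atan 0.3 = 16.70°;  2α = 33.40°
n_0 = (+0.0583, +0.9983)
n_1 = (-0.4267, +0.9044)
n_2 = (-0.9439, +0.3301)
n_3 = (-0.3569, -0.9341)
n_4 = (+0.4499, -0.8931)
n_5 = (+0.9977, +0.0677)
n_6 = (+0.5228, +0.8525)
  (0,1): δ = 151.40°  ·
  (0,2): δ = 105.93°  ·
  (0,3): δ = 17.57°  ✓
  (0,4): δ = 30.08°  ✓
  (0,5): δ = 97.23°  ·
  (0,6): δ = 151.83°  ·
  (1,2): δ = 134.53°  ·
  (1,3): δ = 46.17°  ·
  (1,4): δ = 1.48°  ✓
  (1,5): δ = 68.63°  ·
  (1,6): δ = 123.23°  ·
  (2,3): δ = 91.63°  ·
  (2,4): δ = 43.99°  ·
  (2,5): δ = 23.16°  ✓
  (2,6): δ = 77.76°  ·
  (3,4): δ = 132.35°  ·
  (3,5): δ = 65.21°  ·
  (3,6): δ = 10.61°  ✓
  (4,5): δ = 112.86°  ·
  (4,6): δ = 58.26°  ·
  (5,6): δ = 125.40°  ·
antipodal pairs: 5

count = 5; pairs: (0,3), (0,4), (1,4), (2,5), (3,6)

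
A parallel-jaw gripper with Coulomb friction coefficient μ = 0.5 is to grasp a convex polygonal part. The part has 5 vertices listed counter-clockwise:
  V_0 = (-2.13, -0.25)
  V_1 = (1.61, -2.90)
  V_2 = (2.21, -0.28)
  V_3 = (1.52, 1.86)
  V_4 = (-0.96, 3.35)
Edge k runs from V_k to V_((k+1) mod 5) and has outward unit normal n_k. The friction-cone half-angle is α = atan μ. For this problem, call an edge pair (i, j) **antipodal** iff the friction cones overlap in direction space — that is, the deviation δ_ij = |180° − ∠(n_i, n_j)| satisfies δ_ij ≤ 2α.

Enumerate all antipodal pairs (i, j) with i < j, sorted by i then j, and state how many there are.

count = 4; pairs: (0,2), (0,3), (1,4), (2,4)

α = atan 0.5 = 26.57°;  2α = 53.13°
n_0 = (-0.5781, -0.8159)
n_1 = (+0.9748, -0.2232)
n_2 = (+0.9518, +0.3069)
n_3 = (+0.5150, +0.8572)
n_4 = (-0.9510, +0.3091)
  (0,1): δ = 67.58°  ·
  (0,2): δ = 36.81°  ✓
  (0,3): δ = 4.32°  ✓
  (0,4): δ = 107.32°  ·
  (1,2): δ = 149.23°  ·
  (1,3): δ = 108.10°  ·
  (1,4): δ = 5.11°  ✓
  (2,3): δ = 138.87°  ·
  (2,4): δ = 35.88°  ✓
  (3,4): δ = 77.01°  ·
antipodal pairs: 4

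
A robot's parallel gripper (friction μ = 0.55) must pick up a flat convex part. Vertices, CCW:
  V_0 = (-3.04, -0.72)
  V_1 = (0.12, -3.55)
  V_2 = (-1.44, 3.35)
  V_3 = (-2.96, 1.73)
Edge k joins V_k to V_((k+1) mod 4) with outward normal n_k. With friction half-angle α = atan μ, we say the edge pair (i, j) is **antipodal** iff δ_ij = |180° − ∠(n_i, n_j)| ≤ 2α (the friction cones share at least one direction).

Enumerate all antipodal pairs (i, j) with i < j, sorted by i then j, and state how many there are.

α = atan 0.55 = 28.81°;  2α = 57.62°
n_0 = (-0.6671, -0.7449)
n_1 = (+0.9754, +0.2205)
n_2 = (-0.7293, +0.6842)
n_3 = (-0.9995, +0.0326)
  (0,1): δ = 35.41°  ✓
  (0,2): δ = 88.67°  ·
  (0,3): δ = 129.98°  ·
  (1,2): δ = 55.92°  ✓
  (1,3): δ = 14.61°  ✓
  (2,3): δ = 138.69°  ·
antipodal pairs: 3

count = 3; pairs: (0,1), (1,2), (1,3)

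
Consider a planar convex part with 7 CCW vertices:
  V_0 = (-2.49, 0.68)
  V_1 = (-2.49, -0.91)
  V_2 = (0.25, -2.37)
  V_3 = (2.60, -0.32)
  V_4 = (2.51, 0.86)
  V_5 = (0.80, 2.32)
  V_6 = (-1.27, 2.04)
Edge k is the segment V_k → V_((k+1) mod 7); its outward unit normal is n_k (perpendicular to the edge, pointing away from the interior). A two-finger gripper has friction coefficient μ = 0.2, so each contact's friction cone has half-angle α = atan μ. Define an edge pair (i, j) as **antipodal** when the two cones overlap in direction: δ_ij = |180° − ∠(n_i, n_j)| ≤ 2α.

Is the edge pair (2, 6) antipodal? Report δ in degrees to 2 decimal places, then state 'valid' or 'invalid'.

α = atan 0.2 = 11.31°;  2α = 22.62°
edge 2: e_2 = (+2.35, +2.05);  n_2 = (+0.6574, -0.7536)
edge 6: e_6 = (-1.22, -1.36);  n_6 = (-0.7444, +0.6678)
∠(n_2, n_6) = 172.99°
δ = |180° − 172.99°| = 7.01°
7.01° ≤ 2α = 22.62°  →  valid

δ = 7.01°, valid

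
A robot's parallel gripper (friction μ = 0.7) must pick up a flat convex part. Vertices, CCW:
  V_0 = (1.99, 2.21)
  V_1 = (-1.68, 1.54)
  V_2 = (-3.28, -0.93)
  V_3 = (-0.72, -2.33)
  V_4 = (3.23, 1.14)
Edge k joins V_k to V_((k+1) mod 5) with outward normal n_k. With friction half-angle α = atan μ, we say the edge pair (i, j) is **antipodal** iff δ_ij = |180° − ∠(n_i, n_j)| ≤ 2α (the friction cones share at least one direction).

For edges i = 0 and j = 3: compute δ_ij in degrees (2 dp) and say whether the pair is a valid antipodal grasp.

α = atan 0.7 = 34.99°;  2α = 69.98°
edge 0: e_0 = (-3.67, -0.67);  n_0 = (-0.1796, +0.9837)
edge 3: e_3 = (+3.95, +3.47);  n_3 = (+0.6600, -0.7513)
∠(n_0, n_3) = 149.05°
δ = |180° − 149.05°| = 30.95°
30.95° ≤ 2α = 69.98°  →  valid

δ = 30.95°, valid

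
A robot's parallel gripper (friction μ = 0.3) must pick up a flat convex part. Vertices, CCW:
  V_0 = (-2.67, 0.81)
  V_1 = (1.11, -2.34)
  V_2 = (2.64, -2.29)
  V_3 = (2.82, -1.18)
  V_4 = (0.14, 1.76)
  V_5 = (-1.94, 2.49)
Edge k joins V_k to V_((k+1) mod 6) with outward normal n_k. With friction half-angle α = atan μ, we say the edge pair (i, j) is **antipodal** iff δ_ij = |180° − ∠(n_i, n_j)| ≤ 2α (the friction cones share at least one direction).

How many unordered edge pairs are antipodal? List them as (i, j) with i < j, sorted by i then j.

α = atan 0.3 = 16.70°;  2α = 33.40°
n_0 = (-0.6402, -0.7682)
n_1 = (+0.0327, -0.9995)
n_2 = (+0.9871, -0.1601)
n_3 = (+0.7390, +0.6737)
n_4 = (+0.3312, +0.9436)
n_5 = (-0.9172, +0.3985)
  (0,1): δ = 138.32°  ·
  (0,2): δ = 59.41°  ·
  (0,3): δ = 7.84°  ✓
  (0,4): δ = 20.47°  ✓
  (0,5): δ = 106.32°  ·
  (1,2): δ = 101.08°  ·
  (1,3): δ = 49.52°  ·
  (1,4): δ = 21.21°  ✓
  (1,5): δ = 64.64°  ·
  (2,3): δ = 128.44°  ·
  (2,4): δ = 100.13°  ·
  (2,5): δ = 14.28°  ✓
  (3,4): δ = 151.69°  ·
  (3,5): δ = 65.84°  ·
  (4,5): δ = 94.15°  ·
antipodal pairs: 4

count = 4; pairs: (0,3), (0,4), (1,4), (2,5)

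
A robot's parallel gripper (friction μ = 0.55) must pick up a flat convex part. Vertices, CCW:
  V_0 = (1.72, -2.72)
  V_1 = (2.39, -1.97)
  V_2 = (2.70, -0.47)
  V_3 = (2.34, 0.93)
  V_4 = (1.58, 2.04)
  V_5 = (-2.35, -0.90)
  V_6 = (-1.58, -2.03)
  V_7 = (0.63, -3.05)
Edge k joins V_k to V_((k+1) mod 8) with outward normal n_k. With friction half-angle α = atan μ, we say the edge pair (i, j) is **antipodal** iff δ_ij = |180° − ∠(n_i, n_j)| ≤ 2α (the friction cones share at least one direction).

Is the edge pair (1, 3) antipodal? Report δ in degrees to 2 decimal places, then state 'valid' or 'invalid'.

δ = 133.92°, invalid

α = atan 0.55 = 28.81°;  2α = 57.62°
edge 1: e_1 = (+0.31, +1.50);  n_1 = (+0.9793, -0.2024)
edge 3: e_3 = (-0.76, +1.11);  n_3 = (+0.8251, +0.5650)
∠(n_1, n_3) = 46.08°
δ = |180° − 46.08°| = 133.92°
133.92° > 2α = 57.62°  →  invalid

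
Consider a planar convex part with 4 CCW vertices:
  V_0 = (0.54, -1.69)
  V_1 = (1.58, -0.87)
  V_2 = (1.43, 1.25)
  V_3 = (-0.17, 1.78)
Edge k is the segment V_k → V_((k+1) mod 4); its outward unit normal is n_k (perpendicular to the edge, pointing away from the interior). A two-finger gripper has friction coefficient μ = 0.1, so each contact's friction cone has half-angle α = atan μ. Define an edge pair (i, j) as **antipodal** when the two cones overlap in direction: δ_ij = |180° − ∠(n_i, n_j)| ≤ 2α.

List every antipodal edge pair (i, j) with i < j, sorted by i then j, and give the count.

count = 1; pairs: (1,3)

α = atan 0.1 = 5.71°;  2α = 11.42°
n_0 = (+0.6192, -0.7853)
n_1 = (+0.9975, +0.0706)
n_2 = (+0.3144, +0.9493)
n_3 = (-0.9797, -0.2005)
  (0,1): δ = 124.21°  ·
  (0,2): δ = 56.58°  ·
  (0,3): δ = 63.31°  ·
  (1,2): δ = 112.37°  ·
  (1,3): δ = 7.52°  ✓
  (2,3): δ = 60.11°  ·
antipodal pairs: 1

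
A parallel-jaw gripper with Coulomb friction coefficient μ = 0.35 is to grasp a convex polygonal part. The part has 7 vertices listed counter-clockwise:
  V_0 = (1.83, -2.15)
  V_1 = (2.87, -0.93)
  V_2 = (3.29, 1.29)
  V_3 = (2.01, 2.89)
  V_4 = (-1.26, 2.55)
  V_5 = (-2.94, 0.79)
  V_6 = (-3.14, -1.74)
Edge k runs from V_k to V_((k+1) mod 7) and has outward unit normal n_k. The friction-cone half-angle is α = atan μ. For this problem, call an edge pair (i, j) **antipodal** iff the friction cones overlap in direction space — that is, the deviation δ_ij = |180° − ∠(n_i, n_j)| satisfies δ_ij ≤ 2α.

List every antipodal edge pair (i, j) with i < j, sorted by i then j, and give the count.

α = atan 0.35 = 19.29°;  2α = 38.58°
n_0 = (+0.7610, -0.6487)
n_1 = (+0.9826, -0.1859)
n_2 = (+0.7809, +0.6247)
n_3 = (-0.1034, +0.9946)
n_4 = (-0.7234, +0.6905)
n_5 = (-0.9969, +0.0788)
n_6 = (-0.0822, -0.9966)
  (0,1): δ = 150.27°  ·
  (0,2): δ = 100.89°  ·
  (0,3): δ = 43.62°  ·
  (0,4): δ = 3.22°  ✓
  (0,5): δ = 35.93°  ✓
  (0,6): δ = 125.73°  ·
  (1,2): δ = 130.63°  ·
  (1,3): δ = 73.35°  ·
  (1,4): δ = 32.95°  ✓
  (1,5): δ = 6.19°  ✓
  (1,6): δ = 96.00°  ·
  (2,3): δ = 122.72°  ·
  (2,4): δ = 82.33°  ·
  (2,5): δ = 43.18°  ·
  (2,6): δ = 46.62°  ·
  (3,4): δ = 139.60°  ·
  (3,5): δ = 100.46°  ·
  (3,6): δ = 10.65°  ✓
  (4,5): δ = 140.85°  ·
  (4,6): δ = 51.05°  ·
  (5,6): δ = 90.20°  ·
antipodal pairs: 5

count = 5; pairs: (0,4), (0,5), (1,4), (1,5), (3,6)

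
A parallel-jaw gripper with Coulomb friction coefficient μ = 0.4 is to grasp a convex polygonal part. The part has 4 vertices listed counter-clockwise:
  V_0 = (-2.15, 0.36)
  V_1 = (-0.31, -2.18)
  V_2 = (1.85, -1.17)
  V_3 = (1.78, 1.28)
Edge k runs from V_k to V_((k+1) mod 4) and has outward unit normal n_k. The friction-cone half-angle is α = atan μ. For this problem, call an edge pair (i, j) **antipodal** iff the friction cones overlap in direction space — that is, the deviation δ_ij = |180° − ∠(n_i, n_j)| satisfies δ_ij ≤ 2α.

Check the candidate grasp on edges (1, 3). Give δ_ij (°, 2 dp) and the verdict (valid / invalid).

α = atan 0.4 = 21.80°;  2α = 43.60°
edge 1: e_1 = (+2.16, +1.01);  n_1 = (+0.4236, -0.9059)
edge 3: e_3 = (-3.93, -0.92);  n_3 = (-0.2279, +0.9737)
∠(n_1, n_3) = 168.12°
δ = |180° − 168.12°| = 11.88°
11.88° ≤ 2α = 43.60°  →  valid

δ = 11.88°, valid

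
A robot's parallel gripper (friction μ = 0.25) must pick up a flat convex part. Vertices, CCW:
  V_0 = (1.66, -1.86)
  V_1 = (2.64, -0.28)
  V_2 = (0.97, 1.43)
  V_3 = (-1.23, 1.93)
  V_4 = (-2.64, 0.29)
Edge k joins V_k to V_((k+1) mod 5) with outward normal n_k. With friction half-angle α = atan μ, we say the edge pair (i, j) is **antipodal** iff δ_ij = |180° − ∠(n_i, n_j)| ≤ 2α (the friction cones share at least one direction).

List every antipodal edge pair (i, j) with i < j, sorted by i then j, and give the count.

count = 3; pairs: (0,3), (1,4), (2,4)

α = atan 0.25 = 14.04°;  2α = 28.07°
n_0 = (+0.8498, -0.5271)
n_1 = (+0.7154, +0.6987)
n_2 = (+0.2216, +0.9751)
n_3 = (-0.7583, +0.6519)
n_4 = (-0.4472, -0.8944)
  (0,1): δ = 103.87°  ·
  (0,2): δ = 70.99°  ·
  (0,3): δ = 8.88°  ✓
  (0,4): δ = 95.24°  ·
  (1,2): δ = 147.13°  ·
  (1,3): δ = 85.01°  ·
  (1,4): δ = 19.11°  ✓
  (2,3): δ = 117.88°  ·
  (2,4): δ = 13.76°  ✓
  (3,4): δ = 75.88°  ·
antipodal pairs: 3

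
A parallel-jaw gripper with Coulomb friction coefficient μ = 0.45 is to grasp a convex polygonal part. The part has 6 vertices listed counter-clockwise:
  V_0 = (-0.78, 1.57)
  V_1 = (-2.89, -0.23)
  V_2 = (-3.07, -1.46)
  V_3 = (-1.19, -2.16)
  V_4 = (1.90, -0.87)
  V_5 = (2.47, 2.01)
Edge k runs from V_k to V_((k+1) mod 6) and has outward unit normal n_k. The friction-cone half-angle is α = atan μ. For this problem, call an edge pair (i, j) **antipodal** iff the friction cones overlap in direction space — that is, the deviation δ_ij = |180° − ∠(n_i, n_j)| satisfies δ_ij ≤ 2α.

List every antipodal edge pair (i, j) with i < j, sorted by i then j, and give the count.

count = 5; pairs: (0,3), (0,4), (1,4), (2,5), (3,5)

α = atan 0.45 = 24.23°;  2α = 48.46°
n_0 = (-0.6490, +0.7608)
n_1 = (-0.9895, +0.1448)
n_2 = (-0.3489, -0.9371)
n_3 = (+0.3853, -0.9228)
n_4 = (+0.9810, -0.1942)
n_5 = (-0.1342, +0.9910)
  (0,1): δ = 138.79°  ·
  (0,2): δ = 60.89°  ·
  (0,3): δ = 17.81°  ✓
  (0,4): δ = 38.34°  ✓
  (0,5): δ = 147.24°  ·
  (1,2): δ = 102.10°  ·
  (1,3): δ = 59.01°  ·
  (1,4): δ = 2.87°  ✓
  (1,5): δ = 106.04°  ·
  (2,3): δ = 136.92°  ·
  (2,4): δ = 80.77°  ·
  (2,5): δ = 28.13°  ✓
  (3,4): δ = 123.85°  ·
  (3,5): δ = 14.95°  ✓
  (4,5): δ = 71.09°  ·
antipodal pairs: 5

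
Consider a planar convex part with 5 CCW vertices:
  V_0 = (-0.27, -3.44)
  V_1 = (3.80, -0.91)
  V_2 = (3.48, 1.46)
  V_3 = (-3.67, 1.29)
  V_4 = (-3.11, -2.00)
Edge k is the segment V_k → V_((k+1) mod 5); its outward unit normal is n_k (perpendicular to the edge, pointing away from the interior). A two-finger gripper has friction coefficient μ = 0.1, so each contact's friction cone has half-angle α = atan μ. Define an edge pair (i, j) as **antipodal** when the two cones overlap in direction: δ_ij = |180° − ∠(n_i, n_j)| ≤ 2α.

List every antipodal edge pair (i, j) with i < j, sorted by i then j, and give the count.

α = atan 0.1 = 5.71°;  2α = 11.42°
n_0 = (+0.5279, -0.8493)
n_1 = (+0.9910, +0.1338)
n_2 = (-0.0238, +0.9997)
n_3 = (-0.9858, -0.1678)
n_4 = (-0.4522, -0.8919)
  (0,1): δ = 114.18°  ·
  (0,2): δ = 30.50°  ·
  (0,3): δ = 67.79°  ·
  (0,4): δ = 121.25°  ·
  (1,2): δ = 96.33°  ·
  (1,3): δ = 1.97°  ✓
  (1,4): δ = 55.42°  ·
  (2,3): δ = 81.70°  ·
  (2,4): δ = 28.25°  ·
  (3,4): δ = 126.55°  ·
antipodal pairs: 1

count = 1; pairs: (1,3)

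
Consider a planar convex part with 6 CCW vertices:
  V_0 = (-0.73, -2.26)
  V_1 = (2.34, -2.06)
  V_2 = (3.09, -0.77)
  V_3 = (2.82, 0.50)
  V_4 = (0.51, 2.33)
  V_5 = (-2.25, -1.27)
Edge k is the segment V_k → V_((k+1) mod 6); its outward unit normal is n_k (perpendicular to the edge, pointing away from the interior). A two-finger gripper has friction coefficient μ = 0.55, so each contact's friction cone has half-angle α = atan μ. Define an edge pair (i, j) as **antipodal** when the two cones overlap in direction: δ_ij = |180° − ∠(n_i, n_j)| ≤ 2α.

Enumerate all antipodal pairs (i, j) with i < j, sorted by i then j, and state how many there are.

count = 6; pairs: (0,3), (0,4), (1,4), (2,4), (2,5), (3,5)

α = atan 0.55 = 28.81°;  2α = 57.62°
n_0 = (+0.0650, -0.9979)
n_1 = (+0.8645, -0.5026)
n_2 = (+0.9781, +0.2080)
n_3 = (+0.6210, +0.7838)
n_4 = (-0.7936, +0.6084)
n_5 = (-0.5458, -0.8379)
  (0,1): δ = 123.90°  ·
  (0,2): δ = 81.73°  ·
  (0,3): δ = 42.11°  ✓
  (0,4): δ = 48.80°  ✓
  (0,5): δ = 143.20°  ·
  (1,2): δ = 137.82°  ·
  (1,3): δ = 98.21°  ·
  (1,4): δ = 7.30°  ✓
  (1,5): δ = 87.10°  ·
  (2,3): δ = 140.39°  ·
  (2,4): δ = 49.48°  ✓
  (2,5): δ = 44.92°  ✓
  (3,4): δ = 89.09°  ·
  (3,5): δ = 5.31°  ✓
  (4,5): δ = 85.60°  ·
antipodal pairs: 6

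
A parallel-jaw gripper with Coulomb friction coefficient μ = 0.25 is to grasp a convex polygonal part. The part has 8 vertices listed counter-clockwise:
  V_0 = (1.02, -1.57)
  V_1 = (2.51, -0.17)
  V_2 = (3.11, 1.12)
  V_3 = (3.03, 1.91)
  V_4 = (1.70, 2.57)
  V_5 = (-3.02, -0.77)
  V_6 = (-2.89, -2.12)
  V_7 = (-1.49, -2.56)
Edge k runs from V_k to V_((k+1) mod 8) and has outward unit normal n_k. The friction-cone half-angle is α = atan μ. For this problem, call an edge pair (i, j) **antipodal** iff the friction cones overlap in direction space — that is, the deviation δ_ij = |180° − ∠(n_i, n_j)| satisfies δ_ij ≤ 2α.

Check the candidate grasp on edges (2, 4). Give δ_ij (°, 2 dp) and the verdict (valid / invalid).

α = atan 0.25 = 14.04°;  2α = 28.07°
edge 2: e_2 = (-0.08, +0.79);  n_2 = (+0.9949, +0.1008)
edge 4: e_4 = (-4.72, -3.34);  n_4 = (-0.5776, +0.8163)
∠(n_2, n_4) = 119.50°
δ = |180° − 119.50°| = 60.50°
60.50° > 2α = 28.07°  →  invalid

δ = 60.50°, invalid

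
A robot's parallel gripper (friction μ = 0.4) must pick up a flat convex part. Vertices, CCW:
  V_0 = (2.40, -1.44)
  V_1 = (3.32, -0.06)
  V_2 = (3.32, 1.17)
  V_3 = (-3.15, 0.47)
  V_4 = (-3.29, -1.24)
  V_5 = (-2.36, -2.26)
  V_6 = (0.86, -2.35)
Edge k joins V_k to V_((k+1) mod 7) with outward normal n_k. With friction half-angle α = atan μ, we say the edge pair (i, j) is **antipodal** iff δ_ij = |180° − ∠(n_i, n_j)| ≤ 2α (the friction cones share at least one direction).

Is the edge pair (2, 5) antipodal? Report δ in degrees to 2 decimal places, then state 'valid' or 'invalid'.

δ = 7.78°, valid

α = atan 0.4 = 21.80°;  2α = 43.60°
edge 2: e_2 = (-6.47, -0.70);  n_2 = (-0.1076, +0.9942)
edge 5: e_5 = (+3.22, -0.09);  n_5 = (-0.0279, -0.9996)
∠(n_2, n_5) = 172.22°
δ = |180° − 172.22°| = 7.78°
7.78° ≤ 2α = 43.60°  →  valid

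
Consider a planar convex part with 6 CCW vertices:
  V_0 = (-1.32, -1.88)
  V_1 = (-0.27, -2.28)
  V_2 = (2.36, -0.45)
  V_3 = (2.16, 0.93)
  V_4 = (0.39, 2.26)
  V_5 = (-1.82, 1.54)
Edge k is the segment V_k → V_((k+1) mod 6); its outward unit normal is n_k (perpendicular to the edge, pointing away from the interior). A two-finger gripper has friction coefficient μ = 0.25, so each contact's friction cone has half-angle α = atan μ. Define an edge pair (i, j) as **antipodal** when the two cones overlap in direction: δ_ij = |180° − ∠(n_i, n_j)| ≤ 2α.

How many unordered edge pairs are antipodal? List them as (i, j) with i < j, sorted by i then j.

count = 3; pairs: (0,3), (1,4), (2,5)

α = atan 0.25 = 14.04°;  2α = 28.07°
n_0 = (-0.3560, -0.9345)
n_1 = (+0.5712, -0.8208)
n_2 = (+0.9897, +0.1434)
n_3 = (+0.6007, +0.7995)
n_4 = (-0.3098, +0.9508)
n_5 = (-0.9895, -0.1447)
  (0,1): δ = 124.31°  ·
  (0,2): δ = 60.90°  ·
  (0,3): δ = 16.07°  ✓
  (0,4): δ = 38.90°  ·
  (0,5): δ = 119.17°  ·
  (1,2): δ = 116.58°  ·
  (1,3): δ = 71.75°  ·
  (1,4): δ = 16.79°  ✓
  (1,5): δ = 63.49°  ·
  (2,3): δ = 135.17°  ·
  (2,4): δ = 80.20°  ·
  (2,5): δ = 0.07°  ✓
  (3,4): δ = 125.03°  ·
  (3,5): δ = 44.76°  ·
  (4,5): δ = 99.73°  ·
antipodal pairs: 3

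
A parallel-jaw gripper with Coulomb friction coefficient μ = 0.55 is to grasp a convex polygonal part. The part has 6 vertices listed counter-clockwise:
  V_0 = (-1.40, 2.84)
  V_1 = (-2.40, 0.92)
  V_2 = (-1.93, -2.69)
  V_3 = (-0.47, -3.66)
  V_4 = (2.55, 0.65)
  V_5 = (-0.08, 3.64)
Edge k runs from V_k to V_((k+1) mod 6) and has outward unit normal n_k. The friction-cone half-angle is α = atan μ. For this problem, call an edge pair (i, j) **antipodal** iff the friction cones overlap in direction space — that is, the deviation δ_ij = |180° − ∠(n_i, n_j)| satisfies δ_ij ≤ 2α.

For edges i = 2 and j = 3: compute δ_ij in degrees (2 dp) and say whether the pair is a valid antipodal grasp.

α = atan 0.55 = 28.81°;  2α = 57.62°
edge 2: e_2 = (+1.46, -0.97);  n_2 = (-0.5534, -0.8329)
edge 3: e_3 = (+3.02, +4.31);  n_3 = (+0.8190, -0.5738)
∠(n_2, n_3) = 88.58°
δ = |180° − 88.58°| = 91.42°
91.42° > 2α = 57.62°  →  invalid

δ = 91.42°, invalid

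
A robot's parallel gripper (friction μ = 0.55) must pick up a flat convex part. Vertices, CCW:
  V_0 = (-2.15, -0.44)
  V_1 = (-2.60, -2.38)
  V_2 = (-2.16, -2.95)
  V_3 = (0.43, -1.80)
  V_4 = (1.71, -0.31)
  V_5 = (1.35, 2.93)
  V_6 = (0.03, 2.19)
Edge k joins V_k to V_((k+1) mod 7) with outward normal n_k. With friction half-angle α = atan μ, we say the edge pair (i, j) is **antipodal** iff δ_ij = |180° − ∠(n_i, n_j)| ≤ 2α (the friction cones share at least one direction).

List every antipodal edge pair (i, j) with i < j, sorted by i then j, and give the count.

count = 9; pairs: (0,2), (0,3), (0,4), (1,4), (2,5), (2,6), (3,5), (3,6), (4,6)

α = atan 0.55 = 28.81°;  2α = 57.62°
n_0 = (-0.9741, +0.2260)
n_1 = (-0.7916, -0.6111)
n_2 = (+0.4058, -0.9140)
n_3 = (+0.7585, -0.6516)
n_4 = (+0.9939, +0.1104)
n_5 = (-0.4890, +0.8723)
n_6 = (-0.7699, +0.6382)
  (0,1): δ = 129.28°  ·
  (0,2): δ = 53.00°  ✓
  (0,3): δ = 27.61°  ✓
  (0,4): δ = 19.40°  ✓
  (0,5): δ = 132.33°  ·
  (0,6): δ = 153.40°  ·
  (1,2): δ = 103.72°  ·
  (1,3): δ = 78.33°  ·
  (1,4): δ = 31.33°  ✓
  (1,5): δ = 81.61°  ·
  (1,6): δ = 102.68°  ·
  (2,3): δ = 154.61°  ·
  (2,4): δ = 107.60°  ·
  (2,5): δ = 5.33°  ✓
  (2,6): δ = 26.40°  ✓
  (3,4): δ = 133.00°  ·
  (3,5): δ = 20.06°  ✓
  (3,6): δ = 1.01°  ✓
  (4,5): δ = 67.06°  ·
  (4,6): δ = 46.00°  ✓
  (5,6): δ = 158.93°  ·
antipodal pairs: 9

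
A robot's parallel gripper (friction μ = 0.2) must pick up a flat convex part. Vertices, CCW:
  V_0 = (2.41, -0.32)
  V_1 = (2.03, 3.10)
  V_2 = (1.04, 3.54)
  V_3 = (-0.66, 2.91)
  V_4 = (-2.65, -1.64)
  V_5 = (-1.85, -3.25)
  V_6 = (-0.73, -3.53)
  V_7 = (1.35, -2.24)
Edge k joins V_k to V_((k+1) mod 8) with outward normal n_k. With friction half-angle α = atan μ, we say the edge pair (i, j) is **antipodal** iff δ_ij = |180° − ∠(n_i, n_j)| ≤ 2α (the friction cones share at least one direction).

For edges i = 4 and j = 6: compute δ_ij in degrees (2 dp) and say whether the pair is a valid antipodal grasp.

α = atan 0.2 = 11.31°;  2α = 22.62°
edge 4: e_4 = (+0.80, -1.61);  n_4 = (-0.8955, -0.4450)
edge 6: e_6 = (+2.08, +1.29);  n_6 = (+0.5271, -0.8498)
∠(n_4, n_6) = 95.38°
δ = |180° − 95.38°| = 84.62°
84.62° > 2α = 22.62°  →  invalid

δ = 84.62°, invalid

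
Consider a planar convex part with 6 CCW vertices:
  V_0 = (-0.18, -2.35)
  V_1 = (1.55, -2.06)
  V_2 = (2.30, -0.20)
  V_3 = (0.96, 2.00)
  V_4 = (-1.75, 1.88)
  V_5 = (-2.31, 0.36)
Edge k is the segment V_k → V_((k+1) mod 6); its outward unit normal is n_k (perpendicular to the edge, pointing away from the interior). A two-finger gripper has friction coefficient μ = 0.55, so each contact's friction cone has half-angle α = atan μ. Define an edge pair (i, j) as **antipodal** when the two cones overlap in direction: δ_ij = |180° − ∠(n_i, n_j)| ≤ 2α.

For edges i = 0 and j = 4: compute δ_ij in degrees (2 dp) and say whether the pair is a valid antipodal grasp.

α = atan 0.55 = 28.81°;  2α = 57.62°
edge 0: e_0 = (+1.73, +0.29);  n_0 = (+0.1653, -0.9862)
edge 4: e_4 = (-0.56, -1.52);  n_4 = (-0.9383, +0.3457)
∠(n_0, n_4) = 119.74°
δ = |180° − 119.74°| = 60.26°
60.26° > 2α = 57.62°  →  invalid

δ = 60.26°, invalid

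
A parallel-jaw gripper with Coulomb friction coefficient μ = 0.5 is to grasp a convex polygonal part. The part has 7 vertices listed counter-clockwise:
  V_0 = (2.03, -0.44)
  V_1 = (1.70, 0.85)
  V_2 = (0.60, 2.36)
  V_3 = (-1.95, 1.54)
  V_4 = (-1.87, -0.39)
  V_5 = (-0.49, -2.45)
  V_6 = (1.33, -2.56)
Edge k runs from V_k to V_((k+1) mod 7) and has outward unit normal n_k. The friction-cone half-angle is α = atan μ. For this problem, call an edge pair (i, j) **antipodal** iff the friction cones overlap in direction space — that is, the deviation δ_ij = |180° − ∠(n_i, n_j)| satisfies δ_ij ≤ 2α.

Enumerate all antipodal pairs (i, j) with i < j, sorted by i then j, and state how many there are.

α = atan 0.5 = 26.57°;  2α = 53.13°
n_0 = (+0.9688, +0.2478)
n_1 = (+0.8083, +0.5888)
n_2 = (-0.3061, +0.9520)
n_3 = (-0.9991, -0.0414)
n_4 = (-0.8308, -0.5566)
n_5 = (-0.0603, -0.9982)
n_6 = (+0.9496, -0.3135)
  (0,1): δ = 158.28°  ·
  (0,2): δ = 86.52°  ·
  (0,3): δ = 11.98°  ✓
  (0,4): δ = 19.47°  ✓
  (0,5): δ = 72.19°  ·
  (0,6): δ = 147.38°  ·
  (1,2): δ = 108.25°  ·
  (1,3): δ = 33.70°  ✓
  (1,4): δ = 2.25°  ✓
  (1,5): δ = 50.47°  ✓
  (1,6): δ = 125.65°  ·
  (2,3): δ = 105.45°  ·
  (2,4): δ = 74.01°  ·
  (2,5): δ = 21.28°  ✓
  (2,6): δ = 53.90°  ·
  (3,4): δ = 148.56°  ·
  (3,5): δ = 95.83°  ·
  (3,6): δ = 20.65°  ✓
  (4,5): δ = 127.28°  ·
  (4,6): δ = 52.09°  ✓
  (5,6): δ = 104.81°  ·
antipodal pairs: 8

count = 8; pairs: (0,3), (0,4), (1,3), (1,4), (1,5), (2,5), (3,6), (4,6)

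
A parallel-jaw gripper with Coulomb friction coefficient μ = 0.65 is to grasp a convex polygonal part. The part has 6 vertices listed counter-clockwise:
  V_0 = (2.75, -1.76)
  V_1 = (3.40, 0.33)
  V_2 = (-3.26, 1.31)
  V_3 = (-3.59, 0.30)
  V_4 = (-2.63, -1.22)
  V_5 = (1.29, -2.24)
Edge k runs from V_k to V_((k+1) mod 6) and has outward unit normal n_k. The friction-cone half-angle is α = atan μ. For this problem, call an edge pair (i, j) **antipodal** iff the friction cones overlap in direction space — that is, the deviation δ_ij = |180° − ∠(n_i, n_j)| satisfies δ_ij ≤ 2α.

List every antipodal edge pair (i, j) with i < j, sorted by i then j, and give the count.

α = atan 0.65 = 33.02°;  2α = 66.05°
n_0 = (+0.9549, -0.2970)
n_1 = (+0.1456, +0.9893)
n_2 = (-0.9505, +0.3106)
n_3 = (-0.8455, -0.5340)
n_4 = (-0.2518, -0.9678)
n_5 = (+0.3123, -0.9500)
  (0,1): δ = 81.09°  ·
  (0,2): δ = 0.82°  ✓
  (0,3): δ = 49.55°  ✓
  (0,4): δ = 92.69°  ·
  (0,5): δ = 125.48°  ·
  (1,2): δ = 99.72°  ·
  (1,3): δ = 49.35°  ✓
  (1,4): δ = 6.21°  ✓
  (1,5): δ = 26.57°  ✓
  (2,3): δ = 129.63°  ·
  (2,4): δ = 86.49°  ·
  (2,5): δ = 53.71°  ✓
  (3,4): δ = 136.86°  ·
  (3,5): δ = 104.08°  ·
  (4,5): δ = 147.22°  ·
antipodal pairs: 6

count = 6; pairs: (0,2), (0,3), (1,3), (1,4), (1,5), (2,5)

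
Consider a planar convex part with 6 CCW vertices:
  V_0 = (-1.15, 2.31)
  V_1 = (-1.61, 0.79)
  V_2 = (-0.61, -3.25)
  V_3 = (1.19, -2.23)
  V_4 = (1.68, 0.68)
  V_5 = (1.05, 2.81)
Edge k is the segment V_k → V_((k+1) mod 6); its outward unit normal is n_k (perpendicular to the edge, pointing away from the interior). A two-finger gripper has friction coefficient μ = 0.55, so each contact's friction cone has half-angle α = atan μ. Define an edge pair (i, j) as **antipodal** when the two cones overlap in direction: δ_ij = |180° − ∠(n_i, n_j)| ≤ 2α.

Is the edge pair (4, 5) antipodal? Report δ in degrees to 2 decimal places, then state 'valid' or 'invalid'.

α = atan 0.55 = 28.81°;  2α = 57.62°
edge 4: e_4 = (-0.63, +2.13);  n_4 = (+0.9589, +0.2836)
edge 5: e_5 = (-2.20, -0.50);  n_5 = (-0.2216, +0.9751)
∠(n_4, n_5) = 86.33°
δ = |180° − 86.33°| = 93.67°
93.67° > 2α = 57.62°  →  invalid

δ = 93.67°, invalid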